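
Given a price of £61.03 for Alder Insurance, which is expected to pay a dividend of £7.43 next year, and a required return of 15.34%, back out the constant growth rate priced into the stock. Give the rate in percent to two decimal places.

From P₀ = D₁/(r − g), the implied growth is g = r − D₁/P₀.
g = 0.1534 − 7.43/61.03 = 0.1534 − 0.12174 = 0.03166

3.17%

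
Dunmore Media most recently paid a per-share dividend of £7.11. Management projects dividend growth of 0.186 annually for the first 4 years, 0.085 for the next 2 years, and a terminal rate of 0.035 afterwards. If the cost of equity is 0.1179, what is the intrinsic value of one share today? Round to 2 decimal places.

Three-stage DDM. Project D₁…D_6; terminal Gordon value at t=6 with g = 0.035; discount at r = 0.1179.
D_1 = 8.4325
D_2 = 10.0009
D_3 = 11.8611
D_4 = 14.0672
D_5 = 15.2629
D_6 = 16.5603
TV_6 = 17.1399/(0.1179−0.035) = 206.7539
P₀ = Σ Dₜ/(1+r)ᵗ + TV_6/(1+r)^6 = 156.2046

£156.20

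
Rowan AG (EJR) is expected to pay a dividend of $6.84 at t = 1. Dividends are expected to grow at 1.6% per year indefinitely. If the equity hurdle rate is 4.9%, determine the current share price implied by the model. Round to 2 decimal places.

$207.27

Gordon growth model: P₀ = D₁/(r − g), with D₁ = 6.84 given directly.
P₀ = 6.8400 / (0.049 − 0.016) = 6.8400 / 0.033 = 207.2727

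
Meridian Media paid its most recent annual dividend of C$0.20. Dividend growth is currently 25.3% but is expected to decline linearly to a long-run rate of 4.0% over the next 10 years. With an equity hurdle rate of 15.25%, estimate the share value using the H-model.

C$3.74

H-model: P₀ = D₀[(1+g_L) + H(g_S−g_L)]/(r−g_L), with H = 10/2 = 5.
P₀ = 0.20 × [(1+0.04) + 5×(0.253−0.04)] / (0.1525−0.04)
   = 0.20 × 2.1050 / 0.1125 = 3.7422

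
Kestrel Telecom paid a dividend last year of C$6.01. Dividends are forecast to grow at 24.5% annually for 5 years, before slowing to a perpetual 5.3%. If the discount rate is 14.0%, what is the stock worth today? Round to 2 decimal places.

C$152.45

Two-stage DDM. Project D₁…D_5 at 0.245, terminal growth 0.053, discount at r = 0.14.
D_1 = 7.4825
D_2 = 9.3157
D_3 = 11.5980
D_4 = 14.4395
D_5 = 17.9772
Terminal value at t=5: TV = D_6/(r−g) = 18.9300/(0.14−0.053) = 217.5857
P₀ = 7.4825/(1+0.14)^1 + 9.3157/(1+0.14)^2 + 11.5980/(1+0.14)^3 + 14.4395/(1+0.14)^4 + 17.9772/(1+0.14)^5 + 217.5857/(1+0.14)^5 = 152.4533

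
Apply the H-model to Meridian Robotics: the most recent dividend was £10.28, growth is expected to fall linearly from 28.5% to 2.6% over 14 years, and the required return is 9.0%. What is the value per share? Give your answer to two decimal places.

H-model: P₀ = D₀[(1+g_L) + H(g_S−g_L)]/(r−g_L), with H = 14/2 = 7.
P₀ = 10.28 × [(1+0.026) + 7×(0.285−0.026)] / (0.09−0.026)
   = 10.28 × 2.8390 / 0.064 = 456.0144

£456.01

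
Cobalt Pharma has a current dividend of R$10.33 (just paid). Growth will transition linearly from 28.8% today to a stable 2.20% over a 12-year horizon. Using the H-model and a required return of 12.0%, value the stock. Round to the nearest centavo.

R$275.96

H-model: P₀ = D₀[(1+g_L) + H(g_S−g_L)]/(r−g_L), with H = 12/2 = 6.
P₀ = 10.33 × [(1+0.022) + 6×(0.288−0.022)] / (0.12−0.022)
   = 10.33 × 2.6180 / 0.098 = 275.9586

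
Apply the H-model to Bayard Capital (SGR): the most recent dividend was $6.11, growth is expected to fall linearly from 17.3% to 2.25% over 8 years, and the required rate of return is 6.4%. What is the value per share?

H-model: P₀ = D₀[(1+g_L) + H(g_S−g_L)]/(r−g_L), with H = 8/2 = 4.
P₀ = 6.11 × [(1+0.0225) + 4×(0.173−0.0225)] / (0.064−0.0225)
   = 6.11 × 1.6245 / 0.0415 = 239.1734

$239.17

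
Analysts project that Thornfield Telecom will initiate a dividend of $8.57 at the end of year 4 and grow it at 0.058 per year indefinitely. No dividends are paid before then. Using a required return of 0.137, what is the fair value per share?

$73.80

Deferred-dividend DDM. At t=3 the remaining stream is a growing perpetuity with first payment D_4 = 8.57.
V_3 = D_4/(r−g) = 8.57/(0.137−0.058) = 108.4810
P₀ = V_3/(1+r)^3 = 108.4810/(1+0.137)^3 = 73.8027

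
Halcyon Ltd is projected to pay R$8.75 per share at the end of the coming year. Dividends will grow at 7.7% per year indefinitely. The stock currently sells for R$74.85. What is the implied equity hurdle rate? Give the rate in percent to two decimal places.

Rearranging the constant-growth DDM: r = D₁/P₀ + g.
r = 8.7500 / 74.85 + 0.077 = 0.11690 + 0.077 = 0.19390

19.39%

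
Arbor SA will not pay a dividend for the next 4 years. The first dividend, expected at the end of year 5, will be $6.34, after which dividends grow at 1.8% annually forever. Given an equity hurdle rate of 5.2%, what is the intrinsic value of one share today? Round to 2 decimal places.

$152.25

Deferred-dividend DDM. At t=4 the remaining stream is a growing perpetuity with first payment D_5 = 6.34.
V_4 = D_5/(r−g) = 6.34/(0.052−0.018) = 186.4706
P₀ = V_4/(1+r)^4 = 186.4706/(1+0.052)^4 = 152.2465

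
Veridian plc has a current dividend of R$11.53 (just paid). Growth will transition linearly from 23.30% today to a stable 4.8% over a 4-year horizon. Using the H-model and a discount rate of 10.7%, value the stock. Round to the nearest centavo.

H-model: P₀ = D₀[(1+g_L) + H(g_S−g_L)]/(r−g_L), with H = 4/2 = 2.
P₀ = 11.53 × [(1+0.048) + 2×(0.233−0.048)] / (0.107−0.048)
   = 11.53 × 1.4180 / 0.059 = 277.1108

R$277.11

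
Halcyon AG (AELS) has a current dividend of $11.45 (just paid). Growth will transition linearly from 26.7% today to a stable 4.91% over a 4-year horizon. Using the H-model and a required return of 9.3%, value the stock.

$387.29

H-model: P₀ = D₀[(1+g_L) + H(g_S−g_L)]/(r−g_L), with H = 4/2 = 2.
P₀ = 11.45 × [(1+0.0491) + 2×(0.267−0.0491)] / (0.093−0.0491)
   = 11.45 × 1.4849 / 0.0439 = 387.2917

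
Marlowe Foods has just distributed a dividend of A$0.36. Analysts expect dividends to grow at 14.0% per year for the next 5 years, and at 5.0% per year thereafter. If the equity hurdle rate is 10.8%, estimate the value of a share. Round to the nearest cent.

A$9.48

Two-stage DDM. Project D₁…D_5 at 0.14, terminal growth 0.05, discount at r = 0.108.
D_1 = 0.4104
D_2 = 0.4679
D_3 = 0.5334
D_4 = 0.6080
D_5 = 0.6931
Terminal value at t=5: TV = D_6/(r−g) = 0.7278/(0.108−0.05) = 12.5484
P₀ = 0.4104/(1+0.108)^1 + 0.4679/(1+0.108)^2 + 0.5334/(1+0.108)^3 + 0.6080/(1+0.108)^4 + 0.6931/(1+0.108)^5 + 12.5484/(1+0.108)^5 = 9.4764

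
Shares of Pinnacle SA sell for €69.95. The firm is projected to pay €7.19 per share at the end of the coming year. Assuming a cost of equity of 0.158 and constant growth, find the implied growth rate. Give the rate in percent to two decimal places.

5.52%

From P₀ = D₁/(r − g), the implied growth is g = r − D₁/P₀.
g = 0.158 − 7.19/69.95 = 0.158 − 0.10279 = 0.05521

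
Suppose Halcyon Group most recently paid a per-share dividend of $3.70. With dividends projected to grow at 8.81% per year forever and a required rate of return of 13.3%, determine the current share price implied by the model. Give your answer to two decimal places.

Gordon growth model: P₀ = D₁/(r − g). D₁ = 3.70 × (1 + 0.0881) = 4.0260.
P₀ = 4.0260 / (0.133 − 0.0881) = 4.0260 / 0.0449 = 89.6653

$89.67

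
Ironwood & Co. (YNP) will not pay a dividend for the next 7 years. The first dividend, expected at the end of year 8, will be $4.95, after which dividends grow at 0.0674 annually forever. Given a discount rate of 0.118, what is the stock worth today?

Deferred-dividend DDM. At t=7 the remaining stream is a growing perpetuity with first payment D_8 = 4.95.
V_7 = D_8/(r−g) = 4.95/(0.118−0.0674) = 97.8261
P₀ = V_7/(1+r)^7 = 97.8261/(1+0.118)^7 = 44.8087

$44.81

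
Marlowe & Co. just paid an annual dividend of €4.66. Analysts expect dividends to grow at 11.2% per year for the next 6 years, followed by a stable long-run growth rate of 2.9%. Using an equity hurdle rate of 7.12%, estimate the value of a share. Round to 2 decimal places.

€174.13

Two-stage DDM. Project D₁…D_6 at 0.112, terminal growth 0.029, discount at r = 0.0712.
D_1 = 5.1819
D_2 = 5.7623
D_3 = 6.4077
D_4 = 7.1253
D_5 = 7.9234
D_6 = 8.8108
Terminal value at t=6: TV = D_7/(r−g) = 9.0663/(0.0712−0.029) = 214.8412
P₀ = 5.1819/(1+0.0712)^1 + 5.7623/(1+0.0712)^2 + 6.4077/(1+0.0712)^3 + 7.1253/(1+0.0712)^4 + 7.9234/(1+0.0712)^5 + 8.8108/(1+0.0712)^6 + 214.8412/(1+0.0712)^6 = 174.1314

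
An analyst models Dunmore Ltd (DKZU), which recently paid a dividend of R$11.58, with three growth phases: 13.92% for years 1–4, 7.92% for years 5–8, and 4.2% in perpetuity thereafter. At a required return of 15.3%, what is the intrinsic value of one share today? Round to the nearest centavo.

R$161.98

Three-stage DDM. Project D₁…D_8; terminal Gordon value at t=8 with g = 0.042; discount at r = 0.153.
D_1 = 13.1919
D_2 = 15.0283
D_3 = 17.1202
D_4 = 19.5033
D_5 = 21.0480
D_6 = 22.7150
D_7 = 24.5140
D_8 = 26.4555
TV_8 = 27.5666/(0.153−0.042) = 248.3482
P₀ = Σ Dₜ/(1+r)ᵗ + TV_8/(1+r)^8 = 161.9776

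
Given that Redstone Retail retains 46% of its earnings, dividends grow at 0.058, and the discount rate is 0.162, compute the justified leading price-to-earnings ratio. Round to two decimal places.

5.19

Payout ratio b = 1 − 0.46 = 0.54.
Justified leading P/E = b/(r−g) = 0.54/(0.162−0.058) = 5.1923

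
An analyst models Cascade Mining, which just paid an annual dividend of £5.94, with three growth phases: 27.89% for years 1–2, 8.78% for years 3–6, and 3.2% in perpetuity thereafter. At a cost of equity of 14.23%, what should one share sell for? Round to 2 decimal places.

Three-stage DDM. Project D₁…D_6; terminal Gordon value at t=6 with g = 0.032; discount at r = 0.1423.
D_1 = 7.5967
D_2 = 9.7154
D_3 = 10.5684
D_4 = 11.4963
D_5 = 12.5057
D_6 = 13.6037
TV_6 = 14.0390/(0.1423−0.032) = 127.2800
P₀ = Σ Dₜ/(1+r)ᵗ + TV_6/(1+r)^6 = 97.7814

£97.78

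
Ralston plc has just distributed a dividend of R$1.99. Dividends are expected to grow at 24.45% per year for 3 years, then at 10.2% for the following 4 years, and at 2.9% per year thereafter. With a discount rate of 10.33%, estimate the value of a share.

R$58.39

Three-stage DDM. Project D₁…D_7; terminal Gordon value at t=7 with g = 0.029; discount at r = 0.1033.
D_1 = 2.4766
D_2 = 3.0821
D_3 = 3.8356
D_4 = 4.2269
D_5 = 4.6580
D_6 = 5.1331
D_7 = 5.6567
TV_7 = 5.8208/(0.1033−0.029) = 78.3413
P₀ = Σ Dₜ/(1+r)ᵗ + TV_7/(1+r)^7 = 58.3903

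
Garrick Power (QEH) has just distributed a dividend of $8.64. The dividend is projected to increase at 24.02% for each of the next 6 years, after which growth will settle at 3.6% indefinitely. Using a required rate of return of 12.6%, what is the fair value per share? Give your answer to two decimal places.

$251.25

Two-stage DDM. Project D₁…D_6 at 0.2402, terminal growth 0.036, discount at r = 0.126.
D_1 = 10.7153
D_2 = 13.2891
D_3 = 16.4812
D_4 = 20.4400
D_5 = 25.3497
D_6 = 31.4387
Terminal value at t=6: TV = D_7/(r−g) = 32.5705/(0.126−0.036) = 361.8940
P₀ = 10.7153/(1+0.126)^1 + 13.2891/(1+0.126)^2 + 16.4812/(1+0.126)^3 + 20.4400/(1+0.126)^4 + 25.3497/(1+0.126)^5 + 31.4387/(1+0.126)^6 + 361.8940/(1+0.126)^6 = 251.2501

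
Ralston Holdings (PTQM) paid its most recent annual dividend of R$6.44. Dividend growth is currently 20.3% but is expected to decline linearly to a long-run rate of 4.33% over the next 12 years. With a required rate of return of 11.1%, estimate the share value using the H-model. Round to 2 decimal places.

R$190.39

H-model: P₀ = D₀[(1+g_L) + H(g_S−g_L)]/(r−g_L), with H = 12/2 = 6.
P₀ = 6.44 × [(1+0.0433) + 6×(0.203−0.0433)] / (0.111−0.0433)
   = 6.44 × 2.0015 / 0.0677 = 190.3938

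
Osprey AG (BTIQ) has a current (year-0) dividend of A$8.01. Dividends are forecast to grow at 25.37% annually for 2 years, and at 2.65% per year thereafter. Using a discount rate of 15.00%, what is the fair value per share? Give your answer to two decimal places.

A$97.38

Two-stage DDM. Project D₁…D_2 at 0.2537, terminal growth 0.0265, discount at r = 0.15.
D_1 = 10.0421
D_2 = 12.5898
Terminal value at t=2: TV = D_3/(r−g) = 12.9235/(0.15−0.0265) = 104.6434
P₀ = 10.0421/(1+0.15)^1 + 12.5898/(1+0.15)^2 + 104.6434/(1+0.15)^2 = 97.3774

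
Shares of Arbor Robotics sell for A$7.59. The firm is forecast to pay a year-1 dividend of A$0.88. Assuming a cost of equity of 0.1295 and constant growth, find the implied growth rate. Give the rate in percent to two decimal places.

1.36%

From P₀ = D₁/(r − g), the implied growth is g = r − D₁/P₀.
g = 0.1295 − 0.88/7.59 = 0.1295 − 0.11594 = 0.01356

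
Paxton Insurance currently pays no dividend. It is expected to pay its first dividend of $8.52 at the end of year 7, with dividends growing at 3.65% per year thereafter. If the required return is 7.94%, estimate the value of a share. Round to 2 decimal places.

$125.57

Deferred-dividend DDM. At t=6 the remaining stream is a growing perpetuity with first payment D_7 = 8.52.
V_6 = D_7/(r−g) = 8.52/(0.0794−0.0365) = 198.6014
P₀ = V_6/(1+r)^6 = 198.6014/(1+0.0794)^6 = 125.5706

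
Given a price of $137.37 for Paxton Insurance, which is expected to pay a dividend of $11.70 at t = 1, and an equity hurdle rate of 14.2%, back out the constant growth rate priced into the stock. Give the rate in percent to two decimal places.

From P₀ = D₁/(r − g), the implied growth is g = r − D₁/P₀.
g = 0.142 − 11.70/137.37 = 0.142 − 0.08517 = 0.05683

5.68%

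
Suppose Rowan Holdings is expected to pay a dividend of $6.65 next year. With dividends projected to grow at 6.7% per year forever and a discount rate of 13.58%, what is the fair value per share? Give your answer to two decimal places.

Gordon growth model: P₀ = D₁/(r − g), with D₁ = 6.65 given directly.
P₀ = 6.6500 / (0.1358 − 0.067) = 6.6500 / 0.0688 = 96.6570

$96.66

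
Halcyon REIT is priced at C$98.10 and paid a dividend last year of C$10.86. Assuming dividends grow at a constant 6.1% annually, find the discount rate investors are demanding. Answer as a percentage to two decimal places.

Rearranging the constant-growth DDM: r = D₁/P₀ + g.
D₁ = 10.86 × (1 + 0.061) = 11.5225.
r = 11.5225 / 98.10 + 0.061 = 0.11746 + 0.061 = 0.17846

17.85%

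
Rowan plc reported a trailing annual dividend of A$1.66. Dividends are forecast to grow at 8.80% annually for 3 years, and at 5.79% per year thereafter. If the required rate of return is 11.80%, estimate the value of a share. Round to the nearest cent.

A$31.65

Two-stage DDM. Project D₁…D_3 at 0.088, terminal growth 0.0579, discount at r = 0.118.
D_1 = 1.8061
D_2 = 1.9650
D_3 = 2.1379
Terminal value at t=3: TV = D_4/(r−g) = 2.2617/(0.118−0.0579) = 37.6327
P₀ = 1.8061/(1+0.118)^1 + 1.9650/(1+0.118)^2 + 2.1379/(1+0.118)^3 + 37.6327/(1+0.118)^3 = 31.6477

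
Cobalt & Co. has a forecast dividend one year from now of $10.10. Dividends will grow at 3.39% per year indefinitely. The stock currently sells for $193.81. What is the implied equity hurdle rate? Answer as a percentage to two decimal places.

8.60%

Rearranging the constant-growth DDM: r = D₁/P₀ + g.
r = 10.1000 / 193.81 + 0.0339 = 0.05211 + 0.0339 = 0.08601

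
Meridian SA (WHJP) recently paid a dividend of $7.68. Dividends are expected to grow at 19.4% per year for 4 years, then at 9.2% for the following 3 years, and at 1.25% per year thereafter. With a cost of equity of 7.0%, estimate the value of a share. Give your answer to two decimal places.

$300.81

Three-stage DDM. Project D₁…D_7; terminal Gordon value at t=7 with g = 0.0125; discount at r = 0.07.
D_1 = 9.1699
D_2 = 10.9489
D_3 = 13.0730
D_4 = 15.6091
D_5 = 17.0452
D_6 = 18.6133
D_7 = 20.3257
TV_7 = 20.5798/(0.07−0.0125) = 357.9098
P₀ = Σ Dₜ/(1+r)ᵗ + TV_7/(1+r)^7 = 300.8147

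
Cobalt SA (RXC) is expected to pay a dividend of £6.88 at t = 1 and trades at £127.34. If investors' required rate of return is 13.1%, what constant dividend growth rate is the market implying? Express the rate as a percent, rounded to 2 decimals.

From P₀ = D₁/(r − g), the implied growth is g = r − D₁/P₀.
g = 0.131 − 6.88/127.34 = 0.131 − 0.05403 = 0.07697

7.70%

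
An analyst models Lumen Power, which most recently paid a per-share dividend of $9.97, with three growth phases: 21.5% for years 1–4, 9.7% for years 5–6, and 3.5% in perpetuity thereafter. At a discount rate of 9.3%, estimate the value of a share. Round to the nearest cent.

Three-stage DDM. Project D₁…D_6; terminal Gordon value at t=6 with g = 0.035; discount at r = 0.093.
D_1 = 12.1136
D_2 = 14.7180
D_3 = 17.8823
D_4 = 21.7270
D_5 = 23.8345
D_6 = 26.1465
TV_6 = 27.0616/(0.093−0.035) = 466.5797
P₀ = Σ Dₜ/(1+r)ᵗ + TV_6/(1+r)^6 = 356.5921

$356.59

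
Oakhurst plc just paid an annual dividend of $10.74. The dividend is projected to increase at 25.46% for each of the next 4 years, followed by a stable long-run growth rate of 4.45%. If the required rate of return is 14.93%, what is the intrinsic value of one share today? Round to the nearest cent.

Two-stage DDM. Project D₁…D_4 at 0.2546, terminal growth 0.0445, discount at r = 0.1493.
D_1 = 13.4744
D_2 = 16.9050
D_3 = 21.2090
D_4 = 26.6088
Terminal value at t=4: TV = D_5/(r−g) = 27.7929/(0.1493−0.0445) = 265.1994
P₀ = 13.4744/(1+0.1493)^1 + 16.9050/(1+0.1493)^2 + 21.2090/(1+0.1493)^3 + 26.6088/(1+0.1493)^4 + 265.1994/(1+0.1493)^4 = 205.7421

$205.74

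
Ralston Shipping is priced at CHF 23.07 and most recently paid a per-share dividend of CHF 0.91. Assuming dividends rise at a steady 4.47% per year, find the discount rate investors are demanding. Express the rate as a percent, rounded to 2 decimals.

Rearranging the constant-growth DDM: r = D₁/P₀ + g.
D₁ = 0.91 × (1 + 0.0447) = 0.9507.
r = 0.9507 / 23.07 + 0.0447 = 0.04121 + 0.0447 = 0.08591

8.59%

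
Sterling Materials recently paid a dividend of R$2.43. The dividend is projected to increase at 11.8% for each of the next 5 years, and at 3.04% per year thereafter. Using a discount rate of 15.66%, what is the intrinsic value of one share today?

R$27.73

Two-stage DDM. Project D₁…D_5 at 0.118, terminal growth 0.0304, discount at r = 0.1566.
D_1 = 2.7167
D_2 = 3.0373
D_3 = 3.3957
D_4 = 3.7964
D_5 = 4.2444
Terminal value at t=5: TV = D_6/(r−g) = 4.3734/(0.1566−0.0304) = 34.6547
P₀ = 2.7167/(1+0.1566)^1 + 3.0373/(1+0.1566)^2 + 3.3957/(1+0.1566)^3 + 3.7964/(1+0.1566)^4 + 4.2444/(1+0.1566)^5 + 34.6547/(1+0.1566)^5 = 27.7298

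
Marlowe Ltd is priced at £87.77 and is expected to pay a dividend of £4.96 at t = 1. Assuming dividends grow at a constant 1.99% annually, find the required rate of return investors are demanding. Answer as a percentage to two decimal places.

Rearranging the constant-growth DDM: r = D₁/P₀ + g.
r = 4.9600 / 87.77 + 0.0199 = 0.05651 + 0.0199 = 0.07641

7.64%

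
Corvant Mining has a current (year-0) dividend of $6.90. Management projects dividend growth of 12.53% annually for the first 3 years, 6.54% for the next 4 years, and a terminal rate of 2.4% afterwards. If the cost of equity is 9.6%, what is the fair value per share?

$144.51

Three-stage DDM. Project D₁…D_7; terminal Gordon value at t=7 with g = 0.024; discount at r = 0.096.
D_1 = 7.7646
D_2 = 8.7375
D_3 = 9.8323
D_4 = 10.4753
D_5 = 11.1604
D_6 = 11.8903
D_7 = 12.6679
TV_7 = 12.9719/(0.096−0.024) = 180.1658
P₀ = Σ Dₜ/(1+r)ᵗ + TV_7/(1+r)^7 = 144.5136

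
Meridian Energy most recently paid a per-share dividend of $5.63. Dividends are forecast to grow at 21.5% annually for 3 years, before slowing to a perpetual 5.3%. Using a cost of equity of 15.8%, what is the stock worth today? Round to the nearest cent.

Two-stage DDM. Project D₁…D_3 at 0.215, terminal growth 0.053, discount at r = 0.158.
D_1 = 6.8405
D_2 = 8.3111
D_3 = 10.0980
Terminal value at t=3: TV = D_4/(r−g) = 10.6332/(0.158−0.053) = 101.2689
P₀ = 6.8405/(1+0.158)^1 + 8.3111/(1+0.158)^2 + 10.0980/(1+0.158)^3 + 101.2689/(1+0.158)^3 = 83.8235

$83.82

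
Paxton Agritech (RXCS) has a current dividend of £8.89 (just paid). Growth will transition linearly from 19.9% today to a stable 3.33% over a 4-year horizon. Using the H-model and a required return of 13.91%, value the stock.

£114.67

H-model: P₀ = D₀[(1+g_L) + H(g_S−g_L)]/(r−g_L), with H = 4/2 = 2.
P₀ = 8.89 × [(1+0.0333) + 2×(0.199−0.0333)] / (0.1391−0.0333)
   = 8.89 × 1.3647 / 0.1058 = 114.6709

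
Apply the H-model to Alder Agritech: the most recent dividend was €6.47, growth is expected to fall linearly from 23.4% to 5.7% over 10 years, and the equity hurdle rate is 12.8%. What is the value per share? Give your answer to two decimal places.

€176.97

H-model: P₀ = D₀[(1+g_L) + H(g_S−g_L)]/(r−g_L), with H = 10/2 = 5.
P₀ = 6.47 × [(1+0.057) + 5×(0.234−0.057)] / (0.128−0.057)
   = 6.47 × 1.9420 / 0.071 = 176.9682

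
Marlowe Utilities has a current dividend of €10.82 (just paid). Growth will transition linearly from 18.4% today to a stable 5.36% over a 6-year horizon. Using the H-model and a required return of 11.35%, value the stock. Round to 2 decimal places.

€260.98

H-model: P₀ = D₀[(1+g_L) + H(g_S−g_L)]/(r−g_L), with H = 6/2 = 3.
P₀ = 10.82 × [(1+0.0536) + 3×(0.184−0.0536)] / (0.1135−0.0536)
   = 10.82 × 1.4448 / 0.0599 = 260.9806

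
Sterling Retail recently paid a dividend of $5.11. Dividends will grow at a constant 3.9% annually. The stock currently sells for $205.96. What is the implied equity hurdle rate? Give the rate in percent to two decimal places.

Rearranging the constant-growth DDM: r = D₁/P₀ + g.
D₁ = 5.11 × (1 + 0.039) = 5.3093.
r = 5.3093 / 205.96 + 0.039 = 0.02578 + 0.039 = 0.06478

6.48%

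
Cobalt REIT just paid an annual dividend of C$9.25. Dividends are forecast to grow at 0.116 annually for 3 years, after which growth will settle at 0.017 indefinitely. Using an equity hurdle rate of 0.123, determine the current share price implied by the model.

C$114.50

Two-stage DDM. Project D₁…D_3 at 0.116, terminal growth 0.017, discount at r = 0.123.
D_1 = 10.3230
D_2 = 11.5205
D_3 = 12.8568
Terminal value at t=3: TV = D_4/(r−g) = 13.0754/(0.123−0.017) = 123.3529
P₀ = 10.3230/(1+0.123)^1 + 11.5205/(1+0.123)^2 + 12.8568/(1+0.123)^3 + 123.3529/(1+0.123)^3 = 114.5039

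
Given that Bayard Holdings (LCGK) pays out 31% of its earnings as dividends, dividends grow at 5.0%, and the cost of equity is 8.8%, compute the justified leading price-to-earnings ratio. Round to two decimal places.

Justified leading P/E = b/(r−g) = 0.31/(0.088−0.05) = 8.1579

8.16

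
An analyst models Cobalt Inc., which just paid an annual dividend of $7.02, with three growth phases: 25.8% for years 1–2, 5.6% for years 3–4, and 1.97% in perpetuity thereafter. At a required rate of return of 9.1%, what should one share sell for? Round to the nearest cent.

$160.26

Three-stage DDM. Project D₁…D_4; terminal Gordon value at t=4 with g = 0.0197; discount at r = 0.091.
D_1 = 8.8312
D_2 = 11.1096
D_3 = 11.7317
D_4 = 12.3887
TV_4 = 12.6328/(0.091−0.0197) = 177.1777
P₀ = Σ Dₜ/(1+r)ᵗ + TV_4/(1+r)^4 = 160.2643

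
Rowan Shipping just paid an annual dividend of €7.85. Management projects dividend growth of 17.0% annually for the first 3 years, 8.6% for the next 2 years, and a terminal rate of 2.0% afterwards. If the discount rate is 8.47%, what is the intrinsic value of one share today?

Three-stage DDM. Project D₁…D_5; terminal Gordon value at t=5 with g = 0.02; discount at r = 0.0847.
D_1 = 9.1845
D_2 = 10.7459
D_3 = 12.5727
D_4 = 13.6539
D_5 = 14.8281
TV_5 = 15.1247/(0.0847−0.02) = 233.7668
P₀ = Σ Dₜ/(1+r)ᵗ + TV_5/(1+r)^5 = 202.8708

€202.87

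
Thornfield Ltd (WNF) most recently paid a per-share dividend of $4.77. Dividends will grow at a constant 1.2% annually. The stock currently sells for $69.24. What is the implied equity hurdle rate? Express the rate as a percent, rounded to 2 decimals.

Rearranging the constant-growth DDM: r = D₁/P₀ + g.
D₁ = 4.77 × (1 + 0.012) = 4.8272.
r = 4.8272 / 69.24 + 0.012 = 0.06972 + 0.012 = 0.08172

8.17%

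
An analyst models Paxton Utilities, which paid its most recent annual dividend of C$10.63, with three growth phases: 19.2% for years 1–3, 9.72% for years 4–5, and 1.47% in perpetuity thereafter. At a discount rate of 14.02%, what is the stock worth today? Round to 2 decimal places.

Three-stage DDM. Project D₁…D_5; terminal Gordon value at t=5 with g = 0.0147; discount at r = 0.1402.
D_1 = 12.6710
D_2 = 15.1038
D_3 = 18.0037
D_4 = 19.7537
D_5 = 21.6737
TV_5 = 21.9923/(0.1402−0.0147) = 175.2377
P₀ = Σ Dₜ/(1+r)ᵗ + TV_5/(1+r)^5 = 148.7438

C$148.74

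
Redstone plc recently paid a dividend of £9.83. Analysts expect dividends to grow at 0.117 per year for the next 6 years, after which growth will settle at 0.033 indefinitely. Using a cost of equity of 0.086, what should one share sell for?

Two-stage DDM. Project D₁…D_6 at 0.117, terminal growth 0.033, discount at r = 0.086.
D_1 = 10.9801
D_2 = 12.2648
D_3 = 13.6998
D_4 = 15.3026
D_5 = 17.0930
D_6 = 19.0929
Terminal value at t=6: TV = D_7/(r−g) = 19.7230/(0.086−0.033) = 372.1320
P₀ = 10.9801/(1+0.086)^1 + 12.2648/(1+0.086)^2 + 13.6998/(1+0.086)^3 + 15.3026/(1+0.086)^4 + 17.0930/(1+0.086)^5 + 19.0929/(1+0.086)^6 + 372.1320/(1+0.086)^6 = 292.0002

£292.00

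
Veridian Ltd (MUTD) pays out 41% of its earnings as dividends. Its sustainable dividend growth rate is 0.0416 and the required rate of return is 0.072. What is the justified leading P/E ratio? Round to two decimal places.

Justified leading P/E = b/(r−g) = 0.41/(0.072−0.0416) = 13.4868

13.49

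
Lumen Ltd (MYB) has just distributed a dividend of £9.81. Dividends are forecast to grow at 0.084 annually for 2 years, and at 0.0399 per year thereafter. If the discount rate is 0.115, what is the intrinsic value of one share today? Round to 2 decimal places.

£147.20

Two-stage DDM. Project D₁…D_2 at 0.084, terminal growth 0.0399, discount at r = 0.115.
D_1 = 10.6340
D_2 = 11.5273
Terminal value at t=2: TV = D_3/(r−g) = 11.9872/(0.115−0.0399) = 159.6170
P₀ = 10.6340/(1+0.115)^1 + 11.5273/(1+0.115)^2 + 159.6170/(1+0.115)^2 = 147.1988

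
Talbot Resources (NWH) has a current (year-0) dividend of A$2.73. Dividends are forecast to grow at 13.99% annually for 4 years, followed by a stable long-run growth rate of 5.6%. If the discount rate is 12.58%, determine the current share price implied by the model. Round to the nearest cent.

A$54.68

Two-stage DDM. Project D₁…D_4 at 0.1399, terminal growth 0.056, discount at r = 0.1258.
D_1 = 3.1119
D_2 = 3.5473
D_3 = 4.0436
D_4 = 4.6092
Terminal value at t=4: TV = D_5/(r−g) = 4.8674/(0.1258−0.056) = 69.7330
P₀ = 3.1119/(1+0.1258)^1 + 3.5473/(1+0.1258)^2 + 4.0436/(1+0.1258)^3 + 4.6092/(1+0.1258)^4 + 69.7330/(1+0.1258)^4 = 54.6766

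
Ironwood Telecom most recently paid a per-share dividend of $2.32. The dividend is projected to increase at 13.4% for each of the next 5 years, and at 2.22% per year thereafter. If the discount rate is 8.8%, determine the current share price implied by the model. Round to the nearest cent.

$57.49

Two-stage DDM. Project D₁…D_5 at 0.134, terminal growth 0.0222, discount at r = 0.088.
D_1 = 2.6309
D_2 = 2.9834
D_3 = 3.3832
D_4 = 3.8365
D_5 = 4.3506
Terminal value at t=5: TV = D_6/(r−g) = 4.4472/(0.088−0.0222) = 67.5870
P₀ = 2.6309/(1+0.088)^1 + 2.9834/(1+0.088)^2 + 3.3832/(1+0.088)^3 + 3.8365/(1+0.088)^4 + 4.3506/(1+0.088)^5 + 67.5870/(1+0.088)^5 = 57.4891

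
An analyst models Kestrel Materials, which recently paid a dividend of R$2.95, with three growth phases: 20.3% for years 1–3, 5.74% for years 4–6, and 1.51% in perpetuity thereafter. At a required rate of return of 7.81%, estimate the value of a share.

R$85.20

Three-stage DDM. Project D₁…D_6; terminal Gordon value at t=6 with g = 0.0151; discount at r = 0.0781.
D_1 = 3.5489
D_2 = 4.2693
D_3 = 5.1359
D_4 = 5.4307
D_5 = 5.7425
D_6 = 6.0721
TV_6 = 6.1638/(0.0781−0.0151) = 97.8374
P₀ = Σ Dₜ/(1+r)ᵗ + TV_6/(1+r)^6 = 85.2024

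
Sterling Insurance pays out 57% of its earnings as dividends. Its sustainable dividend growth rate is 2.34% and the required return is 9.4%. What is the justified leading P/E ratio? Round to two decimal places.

8.07

Justified leading P/E = b/(r−g) = 0.57/(0.094−0.0234) = 8.0737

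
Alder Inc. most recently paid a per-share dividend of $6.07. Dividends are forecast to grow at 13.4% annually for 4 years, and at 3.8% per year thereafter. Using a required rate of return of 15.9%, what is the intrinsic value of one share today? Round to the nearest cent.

Two-stage DDM. Project D₁…D_4 at 0.134, terminal growth 0.038, discount at r = 0.159.
D_1 = 6.8834
D_2 = 7.8058
D_3 = 8.8517
D_4 = 10.0379
Terminal value at t=4: TV = D_5/(r−g) = 10.4193/(0.159−0.038) = 86.1099
P₀ = 6.8834/(1+0.159)^1 + 7.8058/(1+0.159)^2 + 8.8517/(1+0.159)^3 + 10.0379/(1+0.159)^4 + 86.1099/(1+0.159)^4 = 70.7207

$70.72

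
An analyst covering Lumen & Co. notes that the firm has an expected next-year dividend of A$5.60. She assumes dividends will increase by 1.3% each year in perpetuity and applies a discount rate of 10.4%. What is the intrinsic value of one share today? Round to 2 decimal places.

A$61.54

Gordon growth model: P₀ = D₁/(r − g), with D₁ = 5.60 given directly.
P₀ = 5.6000 / (0.104 − 0.013) = 5.6000 / 0.091 = 61.5385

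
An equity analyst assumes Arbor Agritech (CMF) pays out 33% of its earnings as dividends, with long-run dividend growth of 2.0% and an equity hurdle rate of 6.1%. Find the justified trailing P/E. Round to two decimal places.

Justified trailing P/E = b(1+g)/(r−g) = 0.33×(1+0.02)/(0.061−0.02) = 8.2098

8.21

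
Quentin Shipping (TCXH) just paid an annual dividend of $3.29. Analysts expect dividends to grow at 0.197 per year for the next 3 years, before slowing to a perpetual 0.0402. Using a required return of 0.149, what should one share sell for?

Two-stage DDM. Project D₁…D_3 at 0.197, terminal growth 0.0402, discount at r = 0.149.
D_1 = 3.9381
D_2 = 4.7139
D_3 = 5.6426
Terminal value at t=3: TV = D_4/(r−g) = 5.8694/(0.149−0.0402) = 53.9469
P₀ = 3.9381/(1+0.149)^1 + 4.7139/(1+0.149)^2 + 5.6426/(1+0.149)^3 + 53.9469/(1+0.149)^3 = 46.2815

$46.28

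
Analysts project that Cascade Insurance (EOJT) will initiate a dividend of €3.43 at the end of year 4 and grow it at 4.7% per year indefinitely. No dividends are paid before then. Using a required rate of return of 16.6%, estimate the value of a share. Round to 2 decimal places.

Deferred-dividend DDM. At t=3 the remaining stream is a growing perpetuity with first payment D_4 = 3.43.
V_3 = D_4/(r−g) = 3.43/(0.166−0.047) = 28.8235
P₀ = V_3/(1+r)^3 = 28.8235/(1+0.166)^3 = 18.1824

€18.18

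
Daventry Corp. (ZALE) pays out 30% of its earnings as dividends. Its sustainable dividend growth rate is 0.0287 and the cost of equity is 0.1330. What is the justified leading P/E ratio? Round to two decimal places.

2.88

Justified leading P/E = b/(r−g) = 0.30/(0.133−0.0287) = 2.8763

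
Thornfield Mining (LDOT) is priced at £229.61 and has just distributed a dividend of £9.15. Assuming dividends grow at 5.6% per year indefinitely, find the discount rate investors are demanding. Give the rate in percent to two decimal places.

9.81%

Rearranging the constant-growth DDM: r = D₁/P₀ + g.
D₁ = 9.15 × (1 + 0.056) = 9.6624.
r = 9.6624 / 229.61 + 0.056 = 0.04208 + 0.056 = 0.09808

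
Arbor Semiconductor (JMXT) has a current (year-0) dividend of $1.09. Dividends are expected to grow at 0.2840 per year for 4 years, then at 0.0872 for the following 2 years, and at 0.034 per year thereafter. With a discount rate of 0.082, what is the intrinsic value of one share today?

Three-stage DDM. Project D₁…D_6; terminal Gordon value at t=6 with g = 0.034; discount at r = 0.082.
D_1 = 1.3996
D_2 = 1.7970
D_3 = 2.3074
D_4 = 2.9627
D_5 = 3.2210
D_6 = 3.5019
TV_6 = 3.6210/(0.082−0.034) = 75.4371
P₀ = Σ Dₜ/(1+r)ᵗ + TV_6/(1+r)^6 = 58.1794

$58.18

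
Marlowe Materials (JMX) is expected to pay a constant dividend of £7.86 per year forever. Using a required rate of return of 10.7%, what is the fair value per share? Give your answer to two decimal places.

Zero-growth DDM (perpetuity): P₀ = D/r = 7.86 / 0.107 = 73.4579

£73.46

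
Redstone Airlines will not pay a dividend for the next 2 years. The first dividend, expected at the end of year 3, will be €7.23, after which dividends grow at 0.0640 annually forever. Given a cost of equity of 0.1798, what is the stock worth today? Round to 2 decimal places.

Deferred-dividend DDM. At t=2 the remaining stream is a growing perpetuity with first payment D_3 = 7.23.
V_2 = D_3/(r−g) = 7.23/(0.1798−0.064) = 62.4352
P₀ = V_2/(1+r)^2 = 62.4352/(1+0.1798)^2 = 44.8552

€44.86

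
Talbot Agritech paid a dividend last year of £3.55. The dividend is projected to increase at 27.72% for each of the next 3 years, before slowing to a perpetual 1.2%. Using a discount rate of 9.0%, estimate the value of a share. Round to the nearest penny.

Two-stage DDM. Project D₁…D_3 at 0.2772, terminal growth 0.012, discount at r = 0.09.
D_1 = 4.5341
D_2 = 5.7909
D_3 = 7.3961
Terminal value at t=3: TV = D_4/(r−g) = 7.4849/(0.09−0.012) = 95.9602
P₀ = 4.5341/(1+0.09)^1 + 5.7909/(1+0.09)^2 + 7.3961/(1+0.09)^3 + 95.9602/(1+0.09)^3 = 88.8438

£88.84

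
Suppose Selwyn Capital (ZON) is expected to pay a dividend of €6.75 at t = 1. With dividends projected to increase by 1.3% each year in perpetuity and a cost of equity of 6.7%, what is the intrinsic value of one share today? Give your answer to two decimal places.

Gordon growth model: P₀ = D₁/(r − g), with D₁ = 6.75 given directly.
P₀ = 6.7500 / (0.067 − 0.013) = 6.7500 / 0.054 = 125.0000

€125.00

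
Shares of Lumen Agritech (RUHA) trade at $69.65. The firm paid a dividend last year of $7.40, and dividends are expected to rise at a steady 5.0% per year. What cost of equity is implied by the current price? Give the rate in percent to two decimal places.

16.16%

Rearranging the constant-growth DDM: r = D₁/P₀ + g.
D₁ = 7.40 × (1 + 0.05) = 7.7700.
r = 7.7700 / 69.65 + 0.05 = 0.11156 + 0.05 = 0.16156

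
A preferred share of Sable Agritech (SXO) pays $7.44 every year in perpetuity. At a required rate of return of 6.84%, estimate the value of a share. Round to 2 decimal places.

Zero-growth DDM (perpetuity): P₀ = D/r = 7.44 / 0.0684 = 108.7719

$108.77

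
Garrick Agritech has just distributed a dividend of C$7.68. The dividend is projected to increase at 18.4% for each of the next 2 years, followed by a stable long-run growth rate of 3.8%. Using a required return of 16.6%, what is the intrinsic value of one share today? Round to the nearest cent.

C$79.94

Two-stage DDM. Project D₁…D_2 at 0.184, terminal growth 0.038, discount at r = 0.166.
D_1 = 9.0931
D_2 = 10.7663
Terminal value at t=2: TV = D_3/(r−g) = 11.1754/(0.166−0.038) = 87.3076
P₀ = 9.0931/(1+0.166)^1 + 10.7663/(1+0.166)^2 + 87.3076/(1+0.166)^2 = 79.9352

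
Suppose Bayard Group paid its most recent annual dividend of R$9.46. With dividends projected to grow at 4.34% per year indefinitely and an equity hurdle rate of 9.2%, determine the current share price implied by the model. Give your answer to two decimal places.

R$203.10

Gordon growth model: P₀ = D₁/(r − g). D₁ = 9.46 × (1 + 0.0434) = 9.8706.
P₀ = 9.8706 / (0.092 − 0.0434) = 9.8706 / 0.0486 = 203.0980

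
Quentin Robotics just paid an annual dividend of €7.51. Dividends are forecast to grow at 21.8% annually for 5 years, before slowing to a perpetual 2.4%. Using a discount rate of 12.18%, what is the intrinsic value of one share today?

Two-stage DDM. Project D₁…D_5 at 0.218, terminal growth 0.024, discount at r = 0.1218.
D_1 = 9.1472
D_2 = 11.1413
D_3 = 13.5701
D_4 = 16.5283
D_5 = 20.1315
Terminal value at t=5: TV = D_6/(r−g) = 20.6147/(0.1218−0.024) = 210.7839
P₀ = 9.1472/(1+0.1218)^1 + 11.1413/(1+0.1218)^2 + 13.5701/(1+0.1218)^3 + 16.5283/(1+0.1218)^4 + 20.1315/(1+0.1218)^5 + 210.7839/(1+0.1218)^5 = 167.0363

€167.04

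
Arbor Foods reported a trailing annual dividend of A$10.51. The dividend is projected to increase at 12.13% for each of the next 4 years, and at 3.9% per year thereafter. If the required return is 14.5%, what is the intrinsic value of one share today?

A$134.66

Two-stage DDM. Project D₁…D_4 at 0.1213, terminal growth 0.039, discount at r = 0.145.
D_1 = 11.7849
D_2 = 13.2144
D_3 = 14.8173
D_4 = 16.6146
Terminal value at t=4: TV = D_5/(r−g) = 17.2626/(0.145−0.039) = 162.8545
P₀ = 11.7849/(1+0.145)^1 + 13.2144/(1+0.145)^2 + 14.8173/(1+0.145)^3 + 16.6146/(1+0.145)^4 + 162.8545/(1+0.145)^4 = 134.6588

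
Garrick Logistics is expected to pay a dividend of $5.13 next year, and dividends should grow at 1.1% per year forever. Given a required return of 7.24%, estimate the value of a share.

$83.55

Gordon growth model: P₀ = D₁/(r − g), with D₁ = 5.13 given directly.
P₀ = 5.1300 / (0.0724 − 0.011) = 5.1300 / 0.0614 = 83.5505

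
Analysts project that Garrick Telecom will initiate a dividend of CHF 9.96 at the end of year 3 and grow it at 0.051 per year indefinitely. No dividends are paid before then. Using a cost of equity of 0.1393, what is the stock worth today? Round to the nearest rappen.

Deferred-dividend DDM. At t=2 the remaining stream is a growing perpetuity with first payment D_3 = 9.96.
V_2 = D_3/(r−g) = 9.96/(0.1393−0.051) = 112.7973
P₀ = V_2/(1+r)^2 = 112.7973/(1+0.1393)^2 = 86.9005

CHF 86.90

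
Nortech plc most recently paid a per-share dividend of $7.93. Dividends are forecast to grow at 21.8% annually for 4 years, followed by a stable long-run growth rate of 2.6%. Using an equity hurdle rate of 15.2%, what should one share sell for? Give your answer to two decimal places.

$117.22

Two-stage DDM. Project D₁…D_4 at 0.218, terminal growth 0.026, discount at r = 0.152.
D_1 = 9.6587
D_2 = 11.7643
D_3 = 14.3290
D_4 = 17.4527
Terminal value at t=4: TV = D_5/(r−g) = 17.9065/(0.152−0.026) = 142.1148
P₀ = 9.6587/(1+0.152)^1 + 11.7643/(1+0.152)^2 + 14.3290/(1+0.152)^3 + 17.4527/(1+0.152)^4 + 142.1148/(1+0.152)^4 = 117.2228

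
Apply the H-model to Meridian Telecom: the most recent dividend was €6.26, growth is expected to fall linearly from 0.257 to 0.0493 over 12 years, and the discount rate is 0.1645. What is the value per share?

H-model: P₀ = D₀[(1+g_L) + H(g_S−g_L)]/(r−g_L), with H = 12/2 = 6.
P₀ = 6.26 × [(1+0.0493) + 6×(0.257−0.0493)] / (0.1645−0.0493)
   = 6.26 × 2.2955 / 0.1152 = 124.7381

€124.74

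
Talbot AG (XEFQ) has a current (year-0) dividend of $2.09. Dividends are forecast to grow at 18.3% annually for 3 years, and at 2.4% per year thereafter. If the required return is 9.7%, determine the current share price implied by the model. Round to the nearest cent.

Two-stage DDM. Project D₁…D_3 at 0.183, terminal growth 0.024, discount at r = 0.097.
D_1 = 2.4725
D_2 = 2.9249
D_3 = 3.4602
Terminal value at t=3: TV = D_4/(r−g) = 3.5432/(0.097−0.024) = 48.5375
P₀ = 2.4725/(1+0.097)^1 + 2.9249/(1+0.097)^2 + 3.4602/(1+0.097)^3 + 48.5375/(1+0.097)^3 = 44.0724

$44.07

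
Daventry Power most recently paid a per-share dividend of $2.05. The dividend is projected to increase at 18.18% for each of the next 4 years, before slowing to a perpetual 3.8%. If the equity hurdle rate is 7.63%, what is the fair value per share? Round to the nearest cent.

$91.18

Two-stage DDM. Project D₁…D_4 at 0.1818, terminal growth 0.038, discount at r = 0.0763.
D_1 = 2.4227
D_2 = 2.8631
D_3 = 3.3837
D_4 = 3.9988
Terminal value at t=4: TV = D_5/(r−g) = 4.1508/(0.0763−0.038) = 108.3748
P₀ = 2.4227/(1+0.0763)^1 + 2.8631/(1+0.0763)^2 + 3.3837/(1+0.0763)^3 + 3.9988/(1+0.0763)^4 + 108.3748/(1+0.0763)^4 = 91.1760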